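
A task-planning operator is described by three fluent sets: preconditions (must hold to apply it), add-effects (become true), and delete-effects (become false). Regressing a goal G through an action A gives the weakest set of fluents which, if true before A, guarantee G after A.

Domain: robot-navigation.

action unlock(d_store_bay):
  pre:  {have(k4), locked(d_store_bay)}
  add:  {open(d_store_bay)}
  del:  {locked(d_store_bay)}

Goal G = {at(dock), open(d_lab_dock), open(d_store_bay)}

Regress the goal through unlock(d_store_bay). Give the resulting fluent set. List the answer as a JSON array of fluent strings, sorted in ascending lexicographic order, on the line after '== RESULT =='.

Regress:
  G ∩ del = {}  (empty — regression defined)
  G \ add = {at(dock), open(d_lab_dock), open(d_store_bay)} \ {open(d_store_bay)} = {at(dock), open(d_lab_dock)}
  ∪ pre   = {at(dock), open(d_lab_dock)} ∪ {have(k4), locked(d_store_bay)}
          = {at(dock), have(k4), locked(d_store_bay), open(d_lab_dock)}

== RESULT ==
["at(dock)", "have(k4)", "locked(d_store_bay)", "open(d_lab_dock)"]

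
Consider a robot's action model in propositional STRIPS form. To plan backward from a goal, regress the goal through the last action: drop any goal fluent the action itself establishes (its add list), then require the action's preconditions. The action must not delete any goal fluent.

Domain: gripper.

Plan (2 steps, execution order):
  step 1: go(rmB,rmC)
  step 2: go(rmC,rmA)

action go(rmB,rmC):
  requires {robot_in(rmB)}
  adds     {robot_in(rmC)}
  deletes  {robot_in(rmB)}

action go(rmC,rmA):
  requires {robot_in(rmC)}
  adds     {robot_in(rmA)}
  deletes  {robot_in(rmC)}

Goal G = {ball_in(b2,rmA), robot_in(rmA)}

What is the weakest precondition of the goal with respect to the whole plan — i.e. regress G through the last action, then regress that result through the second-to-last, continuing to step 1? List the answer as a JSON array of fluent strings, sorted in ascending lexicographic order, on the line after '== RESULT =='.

Work backward from the goal:
  through step 2 (go(rmC,rmA)): drop {robot_in(rmA)}, keep {ball_in(b2,rmA)}, require {robot_in(rmC)}
    → {ball_in(b2,rmA), robot_in(rmC)}
  through step 1 (go(rmB,rmC)): drop {robot_in(rmC)}, keep {ball_in(b2,rmA)}, require {robot_in(rmB)}
    → {ball_in(b2,rmA), robot_in(rmB)}

== RESULT ==
["ball_in(b2,rmA)", "robot_in(rmB)"]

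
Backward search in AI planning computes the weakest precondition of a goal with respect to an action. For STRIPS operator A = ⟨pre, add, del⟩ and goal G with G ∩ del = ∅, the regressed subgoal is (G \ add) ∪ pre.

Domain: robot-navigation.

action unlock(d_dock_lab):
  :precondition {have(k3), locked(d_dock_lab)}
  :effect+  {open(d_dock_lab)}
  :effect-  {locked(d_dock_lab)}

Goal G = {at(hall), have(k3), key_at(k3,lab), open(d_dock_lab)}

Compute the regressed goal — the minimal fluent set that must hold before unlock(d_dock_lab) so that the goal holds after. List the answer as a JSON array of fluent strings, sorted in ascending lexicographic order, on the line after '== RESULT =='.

Compute (G \ add) ∪ pre:
  G ∩ del = {}  (empty — regression defined)
  G \ add = {at(hall), have(k3), key_at(k3,lab), open(d_dock_lab)} \ {open(d_dock_lab)} = {at(hall), have(k3), key_at(k3,lab)}
  ∪ pre   = {at(hall), have(k3), key_at(k3,lab)} ∪ {have(k3), locked(d_dock_lab)}
          = {at(hall), have(k3), key_at(k3,lab), locked(d_dock_lab)}

== RESULT ==
["at(hall)", "have(k3)", "key_at(k3,lab)", "locked(d_dock_lab)"]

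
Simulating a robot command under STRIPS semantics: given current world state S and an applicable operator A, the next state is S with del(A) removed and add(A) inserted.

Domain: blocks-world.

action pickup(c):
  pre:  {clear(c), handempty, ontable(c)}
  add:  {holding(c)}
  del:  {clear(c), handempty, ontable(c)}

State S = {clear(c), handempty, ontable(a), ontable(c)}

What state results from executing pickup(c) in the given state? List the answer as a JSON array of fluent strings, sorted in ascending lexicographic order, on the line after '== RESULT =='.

Progress:
  pre ⊆ S: {clear(c), handempty, ontable(c)} ⊆ S  — applicable
  S \ del = {ontable(a)}
  ∪ add   = {holding(c), ontable(a)}

== RESULT ==
["holding(c)", "ontable(a)"]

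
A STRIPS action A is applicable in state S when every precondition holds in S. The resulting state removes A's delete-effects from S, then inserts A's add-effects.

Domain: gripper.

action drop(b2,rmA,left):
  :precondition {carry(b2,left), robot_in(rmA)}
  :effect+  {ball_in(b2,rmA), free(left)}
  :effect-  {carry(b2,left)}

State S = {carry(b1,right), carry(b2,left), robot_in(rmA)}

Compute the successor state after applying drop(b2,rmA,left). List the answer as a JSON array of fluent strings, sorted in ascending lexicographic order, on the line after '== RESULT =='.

Progress:
  pre ⊆ S: {carry(b2,left), robot_in(rmA)} ⊆ S  — applicable
  S \ del = {carry(b1,right), robot_in(rmA)}
  ∪ add   = {ball_in(b2,rmA), carry(b1,right), free(left), robot_in(rmA)}

== RESULT ==
["ball_in(b2,rmA)", "carry(b1,right)", "free(left)", "robot_in(rmA)"]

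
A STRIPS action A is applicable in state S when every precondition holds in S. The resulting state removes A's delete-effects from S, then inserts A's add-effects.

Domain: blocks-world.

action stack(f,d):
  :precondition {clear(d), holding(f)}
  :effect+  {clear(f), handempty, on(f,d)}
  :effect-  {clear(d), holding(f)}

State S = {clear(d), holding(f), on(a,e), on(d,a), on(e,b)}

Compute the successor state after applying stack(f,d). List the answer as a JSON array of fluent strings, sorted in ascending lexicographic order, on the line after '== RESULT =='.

Progress:
  pre ⊆ S: {clear(d), holding(f)} ⊆ S  — applicable
  S \ del = {on(a,e), on(d,a), on(e,b)}
  ∪ add   = {clear(f), handempty, on(a,e), on(d,a), on(e,b), on(f,d)}

== RESULT ==
["clear(f)", "handempty", "on(a,e)", "on(d,a)", "on(e,b)", "on(f,d)"]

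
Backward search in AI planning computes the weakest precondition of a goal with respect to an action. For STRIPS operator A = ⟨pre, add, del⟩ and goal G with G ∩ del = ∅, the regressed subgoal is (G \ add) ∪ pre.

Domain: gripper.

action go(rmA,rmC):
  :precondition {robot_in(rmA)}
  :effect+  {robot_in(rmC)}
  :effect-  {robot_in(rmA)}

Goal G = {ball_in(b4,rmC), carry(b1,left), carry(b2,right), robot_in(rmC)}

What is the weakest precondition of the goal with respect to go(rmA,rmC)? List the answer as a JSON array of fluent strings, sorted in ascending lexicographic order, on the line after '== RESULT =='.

Regress:
  G ∩ del = {}  (empty — regression defined)
  G \ add = {ball_in(b4,rmC), carry(b1,left), carry(b2,right), robot_in(rmC)} \ {robot_in(rmC)} = {ball_in(b4,rmC), carry(b1,left), carry(b2,right)}
  ∪ pre   = {ball_in(b4,rmC), carry(b1,left), carry(b2,right)} ∪ {robot_in(rmA)}
          = {ball_in(b4,rmC), carry(b1,left), carry(b2,right), robot_in(rmA)}

== RESULT ==
["ball_in(b4,rmC)", "carry(b1,left)", "carry(b2,right)", "robot_in(rmA)"]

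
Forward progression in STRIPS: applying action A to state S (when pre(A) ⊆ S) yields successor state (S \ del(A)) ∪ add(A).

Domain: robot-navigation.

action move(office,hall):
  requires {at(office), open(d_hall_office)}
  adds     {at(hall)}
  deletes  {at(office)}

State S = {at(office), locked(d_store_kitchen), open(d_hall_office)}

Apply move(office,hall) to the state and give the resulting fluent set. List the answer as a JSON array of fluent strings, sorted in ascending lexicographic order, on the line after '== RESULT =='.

Compute (S \ del) ∪ add:
  pre ⊆ S: {at(office), open(d_hall_office)} ⊆ S  — applicable
  S \ del = {locked(d_store_kitchen), open(d_hall_office)}
  ∪ add   = {at(hall), locked(d_store_kitchen), open(d_hall_office)}

== RESULT ==
["at(hall)", "locked(d_store_kitchen)", "open(d_hall_office)"]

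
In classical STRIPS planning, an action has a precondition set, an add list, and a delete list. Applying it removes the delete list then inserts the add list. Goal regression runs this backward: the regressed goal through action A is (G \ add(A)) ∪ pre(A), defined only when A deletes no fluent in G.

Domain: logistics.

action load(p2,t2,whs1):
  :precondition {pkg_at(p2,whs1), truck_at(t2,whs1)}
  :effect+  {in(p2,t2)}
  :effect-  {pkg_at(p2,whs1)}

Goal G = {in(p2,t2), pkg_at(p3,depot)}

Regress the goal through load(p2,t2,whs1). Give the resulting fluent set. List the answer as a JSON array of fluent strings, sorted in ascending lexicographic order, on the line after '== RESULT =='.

Regress:
  G ∩ del = {}  (empty — regression defined)
  G \ add = {in(p2,t2), pkg_at(p3,depot)} \ {in(p2,t2)} = {pkg_at(p3,depot)}
  ∪ pre   = {pkg_at(p3,depot)} ∪ {pkg_at(p2,whs1), truck_at(t2,whs1)}
          = {pkg_at(p2,whs1), pkg_at(p3,depot), truck_at(t2,whs1)}

== RESULT ==
["pkg_at(p2,whs1)", "pkg_at(p3,depot)", "truck_at(t2,whs1)"]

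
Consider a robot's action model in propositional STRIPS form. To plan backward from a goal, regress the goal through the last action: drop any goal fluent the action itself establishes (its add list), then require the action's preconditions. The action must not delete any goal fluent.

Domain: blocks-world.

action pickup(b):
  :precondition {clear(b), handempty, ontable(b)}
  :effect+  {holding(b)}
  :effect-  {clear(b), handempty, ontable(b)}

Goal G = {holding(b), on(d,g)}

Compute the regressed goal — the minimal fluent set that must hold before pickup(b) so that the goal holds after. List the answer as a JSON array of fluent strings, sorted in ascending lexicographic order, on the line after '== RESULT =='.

Compute (G \ add) ∪ pre:
  G ∩ del = {}  (empty — regression defined)
  G \ add = {holding(b), on(d,g)} \ {holding(b)} = {on(d,g)}
  ∪ pre   = {on(d,g)} ∪ {clear(b), handempty, ontable(b)}
          = {clear(b), handempty, on(d,g), ontable(b)}

== RESULT ==
["clear(b)", "handempty", "on(d,g)", "ontable(b)"]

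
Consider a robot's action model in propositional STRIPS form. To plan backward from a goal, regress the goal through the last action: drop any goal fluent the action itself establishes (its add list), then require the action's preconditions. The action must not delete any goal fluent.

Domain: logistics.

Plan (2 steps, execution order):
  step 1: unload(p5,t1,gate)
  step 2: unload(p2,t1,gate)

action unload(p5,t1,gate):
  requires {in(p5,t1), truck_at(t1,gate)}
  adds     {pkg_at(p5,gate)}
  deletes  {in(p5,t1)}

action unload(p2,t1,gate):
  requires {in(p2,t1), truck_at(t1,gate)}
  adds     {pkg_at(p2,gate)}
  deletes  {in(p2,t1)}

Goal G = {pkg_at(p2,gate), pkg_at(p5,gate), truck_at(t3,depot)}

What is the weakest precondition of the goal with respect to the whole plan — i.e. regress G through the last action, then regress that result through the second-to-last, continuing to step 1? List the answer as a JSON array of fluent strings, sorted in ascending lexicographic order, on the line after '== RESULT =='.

Work backward from the goal:
  through step 2 (unload(p2,t1,gate)): drop {pkg_at(p2,gate)}, keep {pkg_at(p5,gate), truck_at(t3,depot)}, require {in(p2,t1), truck_at(t1,gate)}
    → {in(p2,t1), pkg_at(p5,gate), truck_at(t1,gate), truck_at(t3,depot)}
  through step 1 (unload(p5,t1,gate)): drop {pkg_at(p5,gate)}, keep {in(p2,t1), truck_at(t1,gate), truck_at(t3,depot)}, require {in(p5,t1), truck_at(t1,gate)}
    → {in(p2,t1), in(p5,t1), truck_at(t1,gate), truck_at(t3,depot)}

== RESULT ==
["in(p2,t1)", "in(p5,t1)", "truck_at(t1,gate)", "truck_at(t3,depot)"]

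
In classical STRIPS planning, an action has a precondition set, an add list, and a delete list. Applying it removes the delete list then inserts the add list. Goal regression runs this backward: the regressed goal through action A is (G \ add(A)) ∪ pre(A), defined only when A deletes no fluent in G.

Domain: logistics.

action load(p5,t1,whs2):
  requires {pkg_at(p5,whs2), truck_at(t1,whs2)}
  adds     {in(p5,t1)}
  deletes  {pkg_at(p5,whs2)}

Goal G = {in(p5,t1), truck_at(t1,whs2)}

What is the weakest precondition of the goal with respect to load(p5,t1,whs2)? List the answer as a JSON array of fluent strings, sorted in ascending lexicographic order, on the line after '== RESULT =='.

Regress:
  G ∩ del = {}  (empty — regression defined)
  G \ add = {in(p5,t1), truck_at(t1,whs2)} \ {in(p5,t1)} = {truck_at(t1,whs2)}
  ∪ pre   = {truck_at(t1,whs2)} ∪ {pkg_at(p5,whs2), truck_at(t1,whs2)}
          = {pkg_at(p5,whs2), truck_at(t1,whs2)}

== RESULT ==
["pkg_at(p5,whs2)", "truck_at(t1,whs2)"]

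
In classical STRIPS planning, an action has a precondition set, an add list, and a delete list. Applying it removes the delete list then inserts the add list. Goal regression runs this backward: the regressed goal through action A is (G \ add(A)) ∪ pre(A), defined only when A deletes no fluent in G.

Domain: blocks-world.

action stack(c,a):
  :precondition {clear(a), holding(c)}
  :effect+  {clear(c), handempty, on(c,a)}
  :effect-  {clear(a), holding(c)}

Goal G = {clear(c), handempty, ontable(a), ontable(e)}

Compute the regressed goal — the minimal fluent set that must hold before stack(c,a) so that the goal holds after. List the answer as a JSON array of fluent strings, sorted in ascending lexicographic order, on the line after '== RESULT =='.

Compute (G \ add) ∪ pre:
  G ∩ del = {}  (empty — regression defined)
  G \ add = {clear(c), handempty, ontable(a), ontable(e)} \ {clear(c), handempty, on(c,a)} = {ontable(a), ontable(e)}
  ∪ pre   = {ontable(a), ontable(e)} ∪ {clear(a), holding(c)}
          = {clear(a), holding(c), ontable(a), ontable(e)}

== RESULT ==
["clear(a)", "holding(c)", "ontable(a)", "ontable(e)"]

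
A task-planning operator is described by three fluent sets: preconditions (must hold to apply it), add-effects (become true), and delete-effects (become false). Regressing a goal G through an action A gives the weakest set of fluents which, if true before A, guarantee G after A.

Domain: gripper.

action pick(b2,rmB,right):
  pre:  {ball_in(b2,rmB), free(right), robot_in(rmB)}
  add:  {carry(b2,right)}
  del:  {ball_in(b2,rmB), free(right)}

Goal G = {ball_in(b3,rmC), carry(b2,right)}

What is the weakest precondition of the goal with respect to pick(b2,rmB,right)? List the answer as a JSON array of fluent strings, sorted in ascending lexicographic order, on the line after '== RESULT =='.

Compute (G \ add) ∪ pre:
  G ∩ del = {}  (empty — regression defined)
  G \ add = {ball_in(b3,rmC), carry(b2,right)} \ {carry(b2,right)} = {ball_in(b3,rmC)}
  ∪ pre   = {ball_in(b3,rmC)} ∪ {ball_in(b2,rmB), free(right), robot_in(rmB)}
          = {ball_in(b2,rmB), ball_in(b3,rmC), free(right), robot_in(rmB)}

== RESULT ==
["ball_in(b2,rmB)", "ball_in(b3,rmC)", "free(right)", "robot_in(rmB)"]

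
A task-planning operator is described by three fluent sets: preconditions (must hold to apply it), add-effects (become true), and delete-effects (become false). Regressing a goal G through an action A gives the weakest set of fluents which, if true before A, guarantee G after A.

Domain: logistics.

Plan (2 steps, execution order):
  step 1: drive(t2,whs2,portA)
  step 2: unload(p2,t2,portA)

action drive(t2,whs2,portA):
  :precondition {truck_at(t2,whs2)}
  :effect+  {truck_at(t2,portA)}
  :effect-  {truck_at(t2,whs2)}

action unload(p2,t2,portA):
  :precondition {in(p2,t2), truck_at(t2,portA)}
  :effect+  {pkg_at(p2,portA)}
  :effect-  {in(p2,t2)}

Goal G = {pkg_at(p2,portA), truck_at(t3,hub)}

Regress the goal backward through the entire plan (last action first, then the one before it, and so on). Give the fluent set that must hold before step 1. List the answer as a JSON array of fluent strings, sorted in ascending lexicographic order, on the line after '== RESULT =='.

Regress step by step:
  through step 2 (unload(p2,t2,portA)): drop {pkg_at(p2,portA)}, keep {truck_at(t3,hub)}, require {in(p2,t2), truck_at(t2,portA)}
    → {in(p2,t2), truck_at(t2,portA), truck_at(t3,hub)}
  through step 1 (drive(t2,whs2,portA)): drop {truck_at(t2,portA)}, keep {in(p2,t2), truck_at(t3,hub)}, require {truck_at(t2,whs2)}
    → {in(p2,t2), truck_at(t2,whs2), truck_at(t3,hub)}

== RESULT ==
["in(p2,t2)", "truck_at(t2,whs2)", "truck_at(t3,hub)"]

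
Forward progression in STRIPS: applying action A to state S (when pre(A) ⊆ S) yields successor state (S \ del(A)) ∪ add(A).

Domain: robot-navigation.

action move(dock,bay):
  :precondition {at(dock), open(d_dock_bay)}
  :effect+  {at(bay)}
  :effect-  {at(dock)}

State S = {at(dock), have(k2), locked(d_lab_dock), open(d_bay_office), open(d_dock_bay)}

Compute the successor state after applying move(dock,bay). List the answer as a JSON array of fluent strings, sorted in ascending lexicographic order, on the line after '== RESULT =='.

Progress:
  pre ⊆ S: {at(dock), open(d_dock_bay)} ⊆ S  — applicable
  S \ del = {have(k2), locked(d_lab_dock), open(d_bay_office), open(d_dock_bay)}
  ∪ add   = {at(bay), have(k2), locked(d_lab_dock), open(d_bay_office), open(d_dock_bay)}

== RESULT ==
["at(bay)", "have(k2)", "locked(d_lab_dock)", "open(d_bay_office)", "open(d_dock_bay)"]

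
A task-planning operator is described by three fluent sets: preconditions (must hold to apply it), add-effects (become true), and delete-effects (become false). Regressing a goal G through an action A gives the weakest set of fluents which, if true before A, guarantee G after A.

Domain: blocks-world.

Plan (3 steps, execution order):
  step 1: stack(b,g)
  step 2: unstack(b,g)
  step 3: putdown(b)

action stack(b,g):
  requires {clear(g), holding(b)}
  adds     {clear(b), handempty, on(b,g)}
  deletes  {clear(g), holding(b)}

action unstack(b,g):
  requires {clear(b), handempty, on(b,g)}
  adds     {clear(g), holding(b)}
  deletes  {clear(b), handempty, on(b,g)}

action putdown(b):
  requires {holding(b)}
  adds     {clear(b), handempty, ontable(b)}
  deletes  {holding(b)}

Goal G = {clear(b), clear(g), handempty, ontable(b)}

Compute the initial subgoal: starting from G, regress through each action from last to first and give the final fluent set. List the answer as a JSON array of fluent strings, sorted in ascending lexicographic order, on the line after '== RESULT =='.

Work backward from the goal:
  through step 3 (putdown(b)): drop {clear(b), handempty, ontable(b)}, keep {clear(g)}, require {holding(b)}
    → {clear(g), holding(b)}
  through step 2 (unstack(b,g)): drop {clear(g), holding(b)}, keep {}, require {clear(b), handempty, on(b,g)}
    → {clear(b), handempty, on(b,g)}
  through step 1 (stack(b,g)): drop {clear(b), handempty, on(b,g)}, keep {}, require {clear(g), holding(b)}
    → {clear(g), holding(b)}

== RESULT ==
["clear(g)", "holding(b)"]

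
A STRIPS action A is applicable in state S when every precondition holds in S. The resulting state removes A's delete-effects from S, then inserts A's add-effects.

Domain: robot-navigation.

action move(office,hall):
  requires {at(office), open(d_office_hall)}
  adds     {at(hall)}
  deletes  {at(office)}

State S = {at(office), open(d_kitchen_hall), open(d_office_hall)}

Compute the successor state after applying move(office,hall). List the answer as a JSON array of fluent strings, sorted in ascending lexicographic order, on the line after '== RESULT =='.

Compute (S \ del) ∪ add:
  pre ⊆ S: {at(office), open(d_office_hall)} ⊆ S  — applicable
  S \ del = {open(d_kitchen_hall), open(d_office_hall)}
  ∪ add   = {at(hall), open(d_kitchen_hall), open(d_office_hall)}

== RESULT ==
["at(hall)", "open(d_kitchen_hall)", "open(d_office_hall)"]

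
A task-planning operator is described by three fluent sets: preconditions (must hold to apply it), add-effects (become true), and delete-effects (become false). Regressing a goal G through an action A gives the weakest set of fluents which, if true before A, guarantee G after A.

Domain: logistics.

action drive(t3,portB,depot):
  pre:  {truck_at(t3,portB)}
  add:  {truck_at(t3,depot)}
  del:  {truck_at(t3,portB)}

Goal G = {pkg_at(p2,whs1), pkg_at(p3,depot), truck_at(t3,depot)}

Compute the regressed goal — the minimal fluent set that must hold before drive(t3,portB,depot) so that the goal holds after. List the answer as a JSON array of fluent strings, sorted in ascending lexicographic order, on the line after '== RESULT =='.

Regress:
  G ∩ del = {}  (empty — regression defined)
  G \ add = {pkg_at(p2,whs1), pkg_at(p3,depot), truck_at(t3,depot)} \ {truck_at(t3,depot)} = {pkg_at(p2,whs1), pkg_at(p3,depot)}
  ∪ pre   = {pkg_at(p2,whs1), pkg_at(p3,depot)} ∪ {truck_at(t3,portB)}
          = {pkg_at(p2,whs1), pkg_at(p3,depot), truck_at(t3,portB)}

== RESULT ==
["pkg_at(p2,whs1)", "pkg_at(p3,depot)", "truck_at(t3,portB)"]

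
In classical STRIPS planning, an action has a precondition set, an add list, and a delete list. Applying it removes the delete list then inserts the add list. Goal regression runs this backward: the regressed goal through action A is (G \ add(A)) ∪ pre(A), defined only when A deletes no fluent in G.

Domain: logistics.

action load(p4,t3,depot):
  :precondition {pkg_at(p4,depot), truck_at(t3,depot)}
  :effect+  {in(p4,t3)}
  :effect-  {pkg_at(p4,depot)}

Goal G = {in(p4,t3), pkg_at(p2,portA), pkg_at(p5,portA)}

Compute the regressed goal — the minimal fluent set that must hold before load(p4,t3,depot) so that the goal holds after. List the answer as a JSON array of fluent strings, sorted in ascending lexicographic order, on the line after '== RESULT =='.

Regress:
  G ∩ del = {}  (empty — regression defined)
  G \ add = {in(p4,t3), pkg_at(p2,portA), pkg_at(p5,portA)} \ {in(p4,t3)} = {pkg_at(p2,portA), pkg_at(p5,portA)}
  ∪ pre   = {pkg_at(p2,portA), pkg_at(p5,portA)} ∪ {pkg_at(p4,depot), truck_at(t3,depot)}
          = {pkg_at(p2,portA), pkg_at(p4,depot), pkg_at(p5,portA), truck_at(t3,depot)}

== RESULT ==
["pkg_at(p2,portA)", "pkg_at(p4,depot)", "pkg_at(p5,portA)", "truck_at(t3,depot)"]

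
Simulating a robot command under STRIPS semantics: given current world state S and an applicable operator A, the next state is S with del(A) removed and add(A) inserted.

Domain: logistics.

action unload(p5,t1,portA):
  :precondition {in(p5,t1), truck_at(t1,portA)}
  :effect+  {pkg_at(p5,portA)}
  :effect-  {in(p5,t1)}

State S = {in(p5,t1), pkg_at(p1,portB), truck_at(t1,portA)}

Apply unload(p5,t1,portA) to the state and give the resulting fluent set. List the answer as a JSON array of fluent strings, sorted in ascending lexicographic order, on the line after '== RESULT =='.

Progress:
  pre ⊆ S: {in(p5,t1), truck_at(t1,portA)} ⊆ S  — applicable
  S \ del = {pkg_at(p1,portB), truck_at(t1,portA)}
  ∪ add   = {pkg_at(p1,portB), pkg_at(p5,portA), truck_at(t1,portA)}

== RESULT ==
["pkg_at(p1,portB)", "pkg_at(p5,portA)", "truck_at(t1,portA)"]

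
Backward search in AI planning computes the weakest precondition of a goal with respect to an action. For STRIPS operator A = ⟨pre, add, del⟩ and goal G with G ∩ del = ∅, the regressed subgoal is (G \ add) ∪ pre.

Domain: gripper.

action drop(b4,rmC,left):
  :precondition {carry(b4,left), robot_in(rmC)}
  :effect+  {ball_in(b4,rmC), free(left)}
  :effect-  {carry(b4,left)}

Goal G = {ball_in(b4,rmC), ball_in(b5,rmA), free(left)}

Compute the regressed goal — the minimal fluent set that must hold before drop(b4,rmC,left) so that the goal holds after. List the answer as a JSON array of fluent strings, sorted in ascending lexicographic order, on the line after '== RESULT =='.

Compute (G \ add) ∪ pre:
  G ∩ del = {}  (empty — regression defined)
  G \ add = {ball_in(b4,rmC), ball_in(b5,rmA), free(left)} \ {ball_in(b4,rmC), free(left)} = {ball_in(b5,rmA)}
  ∪ pre   = {ball_in(b5,rmA)} ∪ {carry(b4,left), robot_in(rmC)}
          = {ball_in(b5,rmA), carry(b4,left), robot_in(rmC)}

== RESULT ==
["ball_in(b5,rmA)", "carry(b4,left)", "robot_in(rmC)"]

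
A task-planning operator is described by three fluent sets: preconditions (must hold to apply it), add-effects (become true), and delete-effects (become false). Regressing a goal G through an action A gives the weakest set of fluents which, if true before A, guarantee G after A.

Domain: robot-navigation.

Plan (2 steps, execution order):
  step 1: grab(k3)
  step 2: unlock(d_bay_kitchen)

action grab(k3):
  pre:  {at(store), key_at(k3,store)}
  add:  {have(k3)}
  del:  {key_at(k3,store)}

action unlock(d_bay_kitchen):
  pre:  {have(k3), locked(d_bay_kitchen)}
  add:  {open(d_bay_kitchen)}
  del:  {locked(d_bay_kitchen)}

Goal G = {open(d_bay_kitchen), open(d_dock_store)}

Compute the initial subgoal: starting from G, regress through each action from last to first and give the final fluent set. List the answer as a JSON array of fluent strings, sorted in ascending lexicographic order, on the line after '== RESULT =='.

Regress step by step:
  through step 2 (unlock(d_bay_kitchen)): drop {open(d_bay_kitchen)}, keep {open(d_dock_store)}, require {have(k3), locked(d_bay_kitchen)}
    → {have(k3), locked(d_bay_kitchen), open(d_dock_store)}
  through step 1 (grab(k3)): drop {have(k3)}, keep {locked(d_bay_kitchen), open(d_dock_store)}, require {at(store), key_at(k3,store)}
    → {at(store), key_at(k3,store), locked(d_bay_kitchen), open(d_dock_store)}

== RESULT ==
["at(store)", "key_at(k3,store)", "locked(d_bay_kitchen)", "open(d_dock_store)"]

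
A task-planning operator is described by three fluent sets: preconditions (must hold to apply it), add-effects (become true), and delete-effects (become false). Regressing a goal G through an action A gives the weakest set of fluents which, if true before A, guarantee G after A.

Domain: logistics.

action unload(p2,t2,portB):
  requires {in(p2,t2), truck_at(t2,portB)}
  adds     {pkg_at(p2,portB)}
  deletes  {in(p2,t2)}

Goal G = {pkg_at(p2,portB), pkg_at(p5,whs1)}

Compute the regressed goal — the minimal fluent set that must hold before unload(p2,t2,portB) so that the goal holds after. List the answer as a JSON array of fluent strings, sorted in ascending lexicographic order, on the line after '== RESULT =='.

Regress:
  G ∩ del = {}  (empty — regression defined)
  G \ add = {pkg_at(p2,portB), pkg_at(p5,whs1)} \ {pkg_at(p2,portB)} = {pkg_at(p5,whs1)}
  ∪ pre   = {pkg_at(p5,whs1)} ∪ {in(p2,t2), truck_at(t2,portB)}
          = {in(p2,t2), pkg_at(p5,whs1), truck_at(t2,portB)}

== RESULT ==
["in(p2,t2)", "pkg_at(p5,whs1)", "truck_at(t2,portB)"]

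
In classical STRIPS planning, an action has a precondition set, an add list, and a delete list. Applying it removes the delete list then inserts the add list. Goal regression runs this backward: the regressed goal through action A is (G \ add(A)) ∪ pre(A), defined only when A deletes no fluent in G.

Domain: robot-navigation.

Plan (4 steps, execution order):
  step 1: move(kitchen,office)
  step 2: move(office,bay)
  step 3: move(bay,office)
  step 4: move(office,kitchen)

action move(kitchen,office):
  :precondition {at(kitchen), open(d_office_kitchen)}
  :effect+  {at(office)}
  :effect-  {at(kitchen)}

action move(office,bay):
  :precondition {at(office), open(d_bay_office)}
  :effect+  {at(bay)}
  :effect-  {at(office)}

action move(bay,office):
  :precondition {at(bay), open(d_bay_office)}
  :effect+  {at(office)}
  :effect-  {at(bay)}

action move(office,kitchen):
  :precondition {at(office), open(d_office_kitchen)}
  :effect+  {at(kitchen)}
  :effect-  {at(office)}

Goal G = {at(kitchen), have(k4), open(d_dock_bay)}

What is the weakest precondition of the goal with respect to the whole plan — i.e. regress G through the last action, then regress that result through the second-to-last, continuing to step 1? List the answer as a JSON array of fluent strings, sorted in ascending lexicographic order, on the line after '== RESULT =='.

Regress step by step:
  through step 4 (move(office,kitchen)): drop {at(kitchen)}, keep {have(k4), open(d_dock_bay)}, require {at(office), open(d_office_kitchen)}
    → {at(office), have(k4), open(d_dock_bay), open(d_office_kitchen)}
  through step 3 (move(bay,office)): drop {at(office)}, keep {have(k4), open(d_dock_bay), open(d_office_kitchen)}, require {at(bay), open(d_bay_office)}
    → {at(bay), have(k4), open(d_bay_office), open(d_dock_bay), open(d_office_kitchen)}
  through step 2 (move(office,bay)): drop {at(bay)}, keep {have(k4), open(d_bay_office), open(d_dock_bay), open(d_office_kitchen)}, require {at(office), open(d_bay_office)}
    → {at(office), have(k4), open(d_bay_office), open(d_dock_bay), open(d_office_kitchen)}
  through step 1 (move(kitchen,office)): drop {at(office)}, keep {have(k4), open(d_bay_office), open(d_dock_bay), open(d_office_kitchen)}, require {at(kitchen), open(d_office_kitchen)}
    → {at(kitchen), have(k4), open(d_bay_office), open(d_dock_bay), open(d_office_kitchen)}

== RESULT ==
["at(kitchen)", "have(k4)", "open(d_bay_office)", "open(d_dock_bay)", "open(d_office_kitchen)"]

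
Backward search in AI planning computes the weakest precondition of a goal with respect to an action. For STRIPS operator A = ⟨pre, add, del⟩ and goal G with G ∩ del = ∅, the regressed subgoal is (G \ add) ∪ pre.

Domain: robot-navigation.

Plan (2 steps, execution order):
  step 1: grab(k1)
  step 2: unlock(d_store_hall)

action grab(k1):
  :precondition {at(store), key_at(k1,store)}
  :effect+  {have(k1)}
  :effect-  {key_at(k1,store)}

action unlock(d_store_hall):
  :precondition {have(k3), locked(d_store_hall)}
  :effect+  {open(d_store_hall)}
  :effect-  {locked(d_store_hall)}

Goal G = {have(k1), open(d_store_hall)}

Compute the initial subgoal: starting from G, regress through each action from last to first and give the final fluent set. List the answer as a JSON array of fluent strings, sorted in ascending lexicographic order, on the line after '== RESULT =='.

Work backward from the goal:
  through step 2 (unlock(d_store_hall)): drop {open(d_store_hall)}, keep {have(k1)}, require {have(k3), locked(d_store_hall)}
    → {have(k1), have(k3), locked(d_store_hall)}
  through step 1 (grab(k1)): drop {have(k1)}, keep {have(k3), locked(d_store_hall)}, require {at(store), key_at(k1,store)}
    → {at(store), have(k3), key_at(k1,store), locked(d_store_hall)}

== RESULT ==
["at(store)", "have(k3)", "key_at(k1,store)", "locked(d_store_hall)"]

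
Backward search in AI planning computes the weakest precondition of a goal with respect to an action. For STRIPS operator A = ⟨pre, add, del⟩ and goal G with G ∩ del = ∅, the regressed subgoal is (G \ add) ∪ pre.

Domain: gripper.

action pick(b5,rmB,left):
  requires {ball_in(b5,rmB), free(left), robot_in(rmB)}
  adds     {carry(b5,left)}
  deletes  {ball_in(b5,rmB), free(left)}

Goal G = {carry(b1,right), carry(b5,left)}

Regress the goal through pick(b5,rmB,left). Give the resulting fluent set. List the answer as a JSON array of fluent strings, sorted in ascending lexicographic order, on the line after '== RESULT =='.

Compute (G \ add) ∪ pre:
  G ∩ del = {}  (empty — regression defined)
  G \ add = {carry(b1,right), carry(b5,left)} \ {carry(b5,left)} = {carry(b1,right)}
  ∪ pre   = {carry(b1,right)} ∪ {ball_in(b5,rmB), free(left), robot_in(rmB)}
          = {ball_in(b5,rmB), carry(b1,right), free(left), robot_in(rmB)}

== RESULT ==
["ball_in(b5,rmB)", "carry(b1,right)", "free(left)", "robot_in(rmB)"]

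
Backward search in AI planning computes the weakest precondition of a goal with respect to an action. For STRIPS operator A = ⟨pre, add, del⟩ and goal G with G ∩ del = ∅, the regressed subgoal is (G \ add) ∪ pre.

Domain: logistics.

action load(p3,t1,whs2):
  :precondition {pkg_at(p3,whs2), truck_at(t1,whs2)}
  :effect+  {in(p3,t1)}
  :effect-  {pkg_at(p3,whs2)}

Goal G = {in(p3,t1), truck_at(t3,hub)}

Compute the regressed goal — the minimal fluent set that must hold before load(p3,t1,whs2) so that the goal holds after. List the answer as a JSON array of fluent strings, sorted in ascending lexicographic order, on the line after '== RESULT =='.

Compute (G \ add) ∪ pre:
  G ∩ del = {}  (empty — regression defined)
  G \ add = {in(p3,t1), truck_at(t3,hub)} \ {in(p3,t1)} = {truck_at(t3,hub)}
  ∪ pre   = {truck_at(t3,hub)} ∪ {pkg_at(p3,whs2), truck_at(t1,whs2)}
          = {pkg_at(p3,whs2), truck_at(t1,whs2), truck_at(t3,hub)}

== RESULT ==
["pkg_at(p3,whs2)", "truck_at(t1,whs2)", "truck_at(t3,hub)"]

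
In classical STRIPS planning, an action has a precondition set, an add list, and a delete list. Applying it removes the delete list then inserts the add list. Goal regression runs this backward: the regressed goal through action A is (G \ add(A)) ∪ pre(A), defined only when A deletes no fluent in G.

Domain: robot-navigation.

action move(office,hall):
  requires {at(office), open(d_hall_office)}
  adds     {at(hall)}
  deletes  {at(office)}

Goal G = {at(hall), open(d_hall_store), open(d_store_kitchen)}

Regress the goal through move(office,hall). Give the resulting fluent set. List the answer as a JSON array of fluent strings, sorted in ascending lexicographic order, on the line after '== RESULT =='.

Compute (G \ add) ∪ pre:
  G ∩ del = {}  (empty — regression defined)
  G \ add = {at(hall), open(d_hall_store), open(d_store_kitchen)} \ {at(hall)} = {open(d_hall_store), open(d_store_kitchen)}
  ∪ pre   = {open(d_hall_store), open(d_store_kitchen)} ∪ {at(office), open(d_hall_office)}
          = {at(office), open(d_hall_office), open(d_hall_store), open(d_store_kitchen)}

== RESULT ==
["at(office)", "open(d_hall_office)", "open(d_hall_store)", "open(d_store_kitchen)"]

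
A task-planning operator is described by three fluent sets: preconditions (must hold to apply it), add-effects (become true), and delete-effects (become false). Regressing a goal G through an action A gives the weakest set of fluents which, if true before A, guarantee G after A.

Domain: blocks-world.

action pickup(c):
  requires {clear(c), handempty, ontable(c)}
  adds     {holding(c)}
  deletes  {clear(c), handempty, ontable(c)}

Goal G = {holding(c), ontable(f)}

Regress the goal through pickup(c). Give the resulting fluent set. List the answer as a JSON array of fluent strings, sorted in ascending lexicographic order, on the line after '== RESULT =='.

Compute (G \ add) ∪ pre:
  G ∩ del = {}  (empty — regression defined)
  G \ add = {holding(c), ontable(f)} \ {holding(c)} = {ontable(f)}
  ∪ pre   = {ontable(f)} ∪ {clear(c), handempty, ontable(c)}
          = {clear(c), handempty, ontable(c), ontable(f)}

== RESULT ==
["clear(c)", "handempty", "ontable(c)", "ontable(f)"]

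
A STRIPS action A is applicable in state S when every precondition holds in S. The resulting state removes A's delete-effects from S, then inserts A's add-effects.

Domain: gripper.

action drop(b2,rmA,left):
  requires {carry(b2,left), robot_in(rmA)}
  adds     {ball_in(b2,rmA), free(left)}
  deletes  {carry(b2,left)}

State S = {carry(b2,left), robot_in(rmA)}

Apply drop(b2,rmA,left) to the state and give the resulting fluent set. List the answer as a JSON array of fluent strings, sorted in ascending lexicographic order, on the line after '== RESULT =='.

Progress:
  pre ⊆ S: {carry(b2,left), robot_in(rmA)} ⊆ S  — applicable
  S \ del = {robot_in(rmA)}
  ∪ add   = {ball_in(b2,rmA), free(left), robot_in(rmA)}

== RESULT ==
["ball_in(b2,rmA)", "free(left)", "robot_in(rmA)"]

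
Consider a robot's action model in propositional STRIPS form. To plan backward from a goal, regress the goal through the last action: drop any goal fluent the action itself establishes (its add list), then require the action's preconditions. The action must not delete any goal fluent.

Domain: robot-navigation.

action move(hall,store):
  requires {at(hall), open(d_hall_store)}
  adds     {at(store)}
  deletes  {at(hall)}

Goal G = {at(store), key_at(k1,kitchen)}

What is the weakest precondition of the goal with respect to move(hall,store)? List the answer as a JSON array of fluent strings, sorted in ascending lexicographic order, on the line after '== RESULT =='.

Regress:
  G ∩ del = {}  (empty — regression defined)
  G \ add = {at(store), key_at(k1,kitchen)} \ {at(store)} = {key_at(k1,kitchen)}
  ∪ pre   = {key_at(k1,kitchen)} ∪ {at(hall), open(d_hall_store)}
          = {at(hall), key_at(k1,kitchen), open(d_hall_store)}

== RESULT ==
["at(hall)", "key_at(k1,kitchen)", "open(d_hall_store)"]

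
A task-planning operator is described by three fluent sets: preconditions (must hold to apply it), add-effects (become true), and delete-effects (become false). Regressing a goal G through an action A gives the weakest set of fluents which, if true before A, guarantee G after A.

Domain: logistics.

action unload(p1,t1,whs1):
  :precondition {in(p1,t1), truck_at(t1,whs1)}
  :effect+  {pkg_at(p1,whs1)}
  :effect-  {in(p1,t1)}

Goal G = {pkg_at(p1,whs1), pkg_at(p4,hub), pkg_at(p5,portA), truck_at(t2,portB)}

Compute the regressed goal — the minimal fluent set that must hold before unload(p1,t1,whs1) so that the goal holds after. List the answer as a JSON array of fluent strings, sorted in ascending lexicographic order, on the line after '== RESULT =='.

Compute (G \ add) ∪ pre:
  G ∩ del = {}  (empty — regression defined)
  G \ add = {pkg_at(p1,whs1), pkg_at(p4,hub), pkg_at(p5,portA), truck_at(t2,portB)} \ {pkg_at(p1,whs1)} = {pkg_at(p4,hub), pkg_at(p5,portA), truck_at(t2,portB)}
  ∪ pre   = {pkg_at(p4,hub), pkg_at(p5,portA), truck_at(t2,portB)} ∪ {in(p1,t1), truck_at(t1,whs1)}
          = {in(p1,t1), pkg_at(p4,hub), pkg_at(p5,portA), truck_at(t1,whs1), truck_at(t2,portB)}

== RESULT ==
["in(p1,t1)", "pkg_at(p4,hub)", "pkg_at(p5,portA)", "truck_at(t1,whs1)", "truck_at(t2,portB)"]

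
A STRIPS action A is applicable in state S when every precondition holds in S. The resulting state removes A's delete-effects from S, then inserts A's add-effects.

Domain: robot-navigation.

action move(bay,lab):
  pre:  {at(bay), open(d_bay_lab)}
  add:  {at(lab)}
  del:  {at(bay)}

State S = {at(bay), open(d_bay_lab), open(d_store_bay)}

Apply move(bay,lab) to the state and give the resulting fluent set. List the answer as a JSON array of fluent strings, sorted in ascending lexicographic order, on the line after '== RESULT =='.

Progress:
  pre ⊆ S: {at(bay), open(d_bay_lab)} ⊆ S  — applicable
  S \ del = {open(d_bay_lab), open(d_store_bay)}
  ∪ add   = {at(lab), open(d_bay_lab), open(d_store_bay)}

== RESULT ==
["at(lab)", "open(d_bay_lab)", "open(d_store_bay)"]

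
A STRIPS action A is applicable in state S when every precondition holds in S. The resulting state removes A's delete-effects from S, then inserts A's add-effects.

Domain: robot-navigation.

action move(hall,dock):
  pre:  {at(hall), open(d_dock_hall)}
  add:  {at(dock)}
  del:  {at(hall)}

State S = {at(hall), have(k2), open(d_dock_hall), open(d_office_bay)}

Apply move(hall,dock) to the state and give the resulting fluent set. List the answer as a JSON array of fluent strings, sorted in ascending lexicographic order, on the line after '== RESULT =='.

Progress:
  pre ⊆ S: {at(hall), open(d_dock_hall)} ⊆ S  — applicable
  S \ del = {have(k2), open(d_dock_hall), open(d_office_bay)}
  ∪ add   = {at(dock), have(k2), open(d_dock_hall), open(d_office_bay)}

== RESULT ==
["at(dock)", "have(k2)", "open(d_dock_hall)", "open(d_office_bay)"]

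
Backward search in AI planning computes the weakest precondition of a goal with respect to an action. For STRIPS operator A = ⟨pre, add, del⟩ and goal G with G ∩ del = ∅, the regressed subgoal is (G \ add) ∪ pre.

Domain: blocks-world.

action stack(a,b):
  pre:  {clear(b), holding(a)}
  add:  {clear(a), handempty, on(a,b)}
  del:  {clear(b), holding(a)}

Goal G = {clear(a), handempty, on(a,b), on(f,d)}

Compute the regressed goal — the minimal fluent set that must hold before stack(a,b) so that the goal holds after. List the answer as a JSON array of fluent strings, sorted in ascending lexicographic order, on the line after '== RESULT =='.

Compute (G \ add) ∪ pre:
  G ∩ del = {}  (empty — regression defined)
  G \ add = {clear(a), handempty, on(a,b), on(f,d)} \ {clear(a), handempty, on(a,b)} = {on(f,d)}
  ∪ pre   = {on(f,d)} ∪ {clear(b), holding(a)}
          = {clear(b), holding(a), on(f,d)}

== RESULT ==
["clear(b)", "holding(a)", "on(f,d)"]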